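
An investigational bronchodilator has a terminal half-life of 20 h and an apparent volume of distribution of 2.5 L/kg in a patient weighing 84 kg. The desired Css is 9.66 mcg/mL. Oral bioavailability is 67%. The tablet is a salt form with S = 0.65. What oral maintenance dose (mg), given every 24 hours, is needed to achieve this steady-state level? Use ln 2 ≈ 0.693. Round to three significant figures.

3870 mg

Vd = 2.5 L/kg × 84 kg = 210.0 L
CL = ln 2 · Vd / t½ = 0.693 × 210.0 / 20 = 7.277 L/h
D = CL × Css × τ / F / S = 7.277 × 9.66 × 24 / 0.67 / 0.65 = 3874 mg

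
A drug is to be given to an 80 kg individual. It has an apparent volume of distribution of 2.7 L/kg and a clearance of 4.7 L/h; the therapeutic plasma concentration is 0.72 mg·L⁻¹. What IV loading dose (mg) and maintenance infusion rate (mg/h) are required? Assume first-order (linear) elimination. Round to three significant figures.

Vd(total) = 80 kg × 2.7 L/kg = 216.0 L
Loading: fill Vd to C_target → 216.0 L × 0.72 mg/L = 155.5 mg
Maintenance: replace elimination → rate = CL × Css = 4.700 × 0.72 = 3.384 mg/h

(a) 156 mg; (b) 3.38 mg/h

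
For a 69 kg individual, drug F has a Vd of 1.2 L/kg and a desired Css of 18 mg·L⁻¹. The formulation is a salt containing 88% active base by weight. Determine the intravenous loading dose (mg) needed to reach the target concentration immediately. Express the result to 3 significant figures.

1690 mg

Total Vd = 1.2 × 69 = 82.80 L
The loading dose fills Vd to the target concentration.
LD = Vd × C / S = 82.80 × 18.00 / 0.88 = 1694 mg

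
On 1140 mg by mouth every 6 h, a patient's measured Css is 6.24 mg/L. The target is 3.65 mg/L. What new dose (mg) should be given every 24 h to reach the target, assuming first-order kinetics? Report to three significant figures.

With linear kinetics, Css is proportional to dose rate (D/τ) at fixed clearance.
D₂ = D₁ × (Css,target / Css,current) × (τ₂/τ₁) = 1140 × (3.65/6.24) × (24/6) = 2667 mg

2670 mg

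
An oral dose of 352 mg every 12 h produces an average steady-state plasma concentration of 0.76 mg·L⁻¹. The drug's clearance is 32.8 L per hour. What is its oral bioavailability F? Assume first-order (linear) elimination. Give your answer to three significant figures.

F·D/τ = CL·Css at steady state → F = CL·Css·τ / D.
F = 32.8 × 0.76 × 12 / 352 = 0.850

0.850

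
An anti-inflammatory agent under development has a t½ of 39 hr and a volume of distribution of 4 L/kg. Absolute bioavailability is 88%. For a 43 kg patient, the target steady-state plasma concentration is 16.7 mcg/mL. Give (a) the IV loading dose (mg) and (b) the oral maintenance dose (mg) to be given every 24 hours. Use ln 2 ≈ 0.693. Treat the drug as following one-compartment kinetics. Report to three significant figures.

Total Vd = 4 × 43 = 172.0 L
LD = Vd × C = 172.0 × 16.7 = 2872 mg
CL = 0.693 × Vd / t½ = 0.693 × 172.0 / 39 = 3.056 L/h
D = CL × Css × τ / F = 3.056 × 16.7 × 24 / 0.88 = 1392 mg

(a) 2870 mg; (b) 1390 mg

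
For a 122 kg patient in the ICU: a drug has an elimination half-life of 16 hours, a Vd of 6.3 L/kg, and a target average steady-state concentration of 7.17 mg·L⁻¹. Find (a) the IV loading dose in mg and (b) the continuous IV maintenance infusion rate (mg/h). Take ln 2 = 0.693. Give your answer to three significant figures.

(a) 5510 mg; (b) 239 mg/h

Total Vd = 6.3 × 122 = 768.6 L
LD = Vd × C = 768.6 × 7.17 = 5511 mg
CL = 0.693 × Vd / t½ = 0.693 × 768.6 / 16 = 33.29 L/h
Infusion rate = CL × Css = 33.29 × 7.17 = 238.7 mg/h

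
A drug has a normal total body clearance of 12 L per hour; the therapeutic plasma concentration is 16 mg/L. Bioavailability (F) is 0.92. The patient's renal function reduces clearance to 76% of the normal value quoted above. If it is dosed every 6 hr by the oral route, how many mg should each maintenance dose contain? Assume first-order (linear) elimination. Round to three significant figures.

Patient clearance = 0.76 × 12.00 = 9.120 L/h
D = CL × Css × τ / F = 9.120 × 16 × 6 / 0.92 = 951.7 mg

952 mg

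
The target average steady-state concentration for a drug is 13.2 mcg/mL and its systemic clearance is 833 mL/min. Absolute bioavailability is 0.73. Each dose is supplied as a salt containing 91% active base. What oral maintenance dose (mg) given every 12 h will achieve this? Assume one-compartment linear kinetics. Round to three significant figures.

CL = 833 mL/min × 60/1000 = 49.98 L/h
At steady state, dose per interval replaces the amount cleared in that interval: F·S·D/τ = CL·Css.
D = CL × Css × τ / F / S = 49.98 × 13.2 × 12 / 0.73 / 0.91 = 11920 mg

11900 mg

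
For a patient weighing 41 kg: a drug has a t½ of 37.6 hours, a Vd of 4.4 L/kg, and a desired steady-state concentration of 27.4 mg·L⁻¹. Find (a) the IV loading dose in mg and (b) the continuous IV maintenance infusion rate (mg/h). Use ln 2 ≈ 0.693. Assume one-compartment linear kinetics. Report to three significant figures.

(a) 4940 mg; (b) 91.1 mg/h

Vd = 4.4 L/kg × 41 kg = 180.4 L
LD = Vd × C = 180.4 × 27.4 = 4943 mg
CL = 0.693 × Vd / t½ = 0.693 × 180.4 / 37.6 = 3.325 L/h
Infusion rate = CL × Css = 3.325 × 27.4 = 91.11 mg/h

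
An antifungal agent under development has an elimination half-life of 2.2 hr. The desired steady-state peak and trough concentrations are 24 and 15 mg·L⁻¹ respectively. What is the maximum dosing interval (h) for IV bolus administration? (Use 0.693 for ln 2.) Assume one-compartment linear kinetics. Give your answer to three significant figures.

1.49 h

k = 0.693 / t½ = 0.693 / 2.2 = 0.3150 h⁻¹
Between IV bolus doses, concentration decays as C = C₀·e^(−kτ), so C_peak/C_trough = e^(kτ).
τ_max = ln(C_peak/C_trough) / k = ln(24/15) / 0.3150 = 0.4700 / 0.3150 = 1.492 h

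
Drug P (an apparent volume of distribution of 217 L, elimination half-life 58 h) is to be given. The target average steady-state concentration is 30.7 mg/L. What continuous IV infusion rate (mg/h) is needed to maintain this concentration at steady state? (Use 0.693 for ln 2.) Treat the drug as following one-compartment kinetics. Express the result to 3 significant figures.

CL = 0.693 × Vd / t½ = 0.693 × 217.0 / 58 = 2.593 L/h
Infusion rate = CL × Css = 2.593 × 30.7 = 79.61 mg/h

79.6 mg/h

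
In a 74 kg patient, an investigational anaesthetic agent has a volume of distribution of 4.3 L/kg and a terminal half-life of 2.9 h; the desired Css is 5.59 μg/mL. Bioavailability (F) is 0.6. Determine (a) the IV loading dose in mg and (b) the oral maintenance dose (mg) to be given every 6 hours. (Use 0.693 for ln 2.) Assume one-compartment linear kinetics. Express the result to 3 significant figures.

Total Vd = 4.3 × 74 = 318.2 L
LD = Vd × C = 318.2 × 5.59 = 1779 mg
CL = 0.693 × Vd / t½ = 0.693 × 318.2 / 2.9 = 76.04 L/h
D = CL × Css × τ / F = 76.04 × 5.59 × 6 / 0.6 = 4251 mg

(a) 1780 mg; (b) 4250 mg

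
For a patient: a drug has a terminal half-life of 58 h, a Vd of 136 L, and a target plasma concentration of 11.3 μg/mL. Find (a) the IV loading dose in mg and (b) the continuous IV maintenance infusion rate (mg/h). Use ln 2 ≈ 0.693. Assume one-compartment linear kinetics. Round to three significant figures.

LD = Vd × C = 136.0 × 11.3 = 1537 mg
CL = 0.693 × Vd / t½ = 0.693 × 136.0 / 58 = 1.625 L/h
Infusion rate = CL × Css = 1.625 × 11.3 = 18.36 mg/h

(a) 1540 mg; (b) 18.4 mg/h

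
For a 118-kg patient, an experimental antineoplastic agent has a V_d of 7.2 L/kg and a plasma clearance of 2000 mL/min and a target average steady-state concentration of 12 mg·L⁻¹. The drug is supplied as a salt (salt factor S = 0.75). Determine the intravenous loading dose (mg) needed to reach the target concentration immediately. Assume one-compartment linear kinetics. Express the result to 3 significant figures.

Vd(total) = 118 kg × 7.2 L/kg = 849.6 L
The loading dose fills Vd to the target concentration; clearance is irrelevant here.
LD = Vd × C / S = 849.6 × 12.00 / 0.75 = 13590 mg

13600 mg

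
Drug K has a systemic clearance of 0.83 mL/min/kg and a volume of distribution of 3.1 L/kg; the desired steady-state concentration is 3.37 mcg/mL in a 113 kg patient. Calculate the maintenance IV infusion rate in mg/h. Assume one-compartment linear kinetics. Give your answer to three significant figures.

CL = 0.83 mL/min/kg × 113 kg = 93.79 mL/min = 93.79 × 60/1000 = 5.627 L/h
Maintenance depends on clearance, not Vd — rate in must match rate out.
Infusion rate = CL · Css = 5.627 L/h × 3.37 mg/L = 18.96 mg/h

19.0 mg/h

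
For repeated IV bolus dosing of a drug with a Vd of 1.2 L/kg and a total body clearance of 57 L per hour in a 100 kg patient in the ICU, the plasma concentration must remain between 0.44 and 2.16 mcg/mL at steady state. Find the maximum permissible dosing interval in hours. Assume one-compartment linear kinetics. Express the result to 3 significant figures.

Vd(total) = 100 kg × 1.2 L/kg = 120.0 L
k = CL / Vd = 57.00 / 120.0 = 0.4750 h⁻¹
Between IV bolus doses, concentration decays as C = C₀·e^(−kτ), so C_peak/C_trough = e^(kτ).
τ_max = ln(C_peak/C_trough) / k = ln(2.16/0.44) / 0.4750 = 1.591 / 0.4750 = 3.349 h

3.35 h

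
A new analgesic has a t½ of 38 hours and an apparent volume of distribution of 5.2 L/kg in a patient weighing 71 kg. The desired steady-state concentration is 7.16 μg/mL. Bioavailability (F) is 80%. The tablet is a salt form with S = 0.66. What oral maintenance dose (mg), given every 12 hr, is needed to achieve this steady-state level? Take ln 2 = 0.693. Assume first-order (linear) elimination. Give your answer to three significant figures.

Total Vd = 5.2 × 71 = 369.2 L
CL = 0.693 × Vd / t½ = 0.693 × 369.2 / 38 = 6.733 L/h
D = CL × Css × τ / F / S = 6.733 × 7.16 × 12 / 0.8 / 0.66 = 1096 mg

1100 mg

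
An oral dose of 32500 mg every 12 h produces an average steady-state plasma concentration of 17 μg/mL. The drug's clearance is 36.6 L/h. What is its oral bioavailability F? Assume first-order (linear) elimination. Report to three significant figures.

0.230

F·D/τ = CL·Css at steady state → F = CL·Css·τ / D.
F = 36.6 × 17 × 12 / 32500 = 0.230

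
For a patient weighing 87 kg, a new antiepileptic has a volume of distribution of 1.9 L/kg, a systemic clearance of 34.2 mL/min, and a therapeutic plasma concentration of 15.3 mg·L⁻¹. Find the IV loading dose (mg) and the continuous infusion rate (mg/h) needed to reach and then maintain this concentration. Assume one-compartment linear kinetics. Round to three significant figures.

Vd(total) = 87 kg × 1.9 L/kg = 165.3 L
LD = Vd · C_target = 165.3 × 15.3 = 2529 mg
CL = 34.2 mL/min = 34.2 × 0.06 = 2.052 L/h
Maintenance infusion rate = CL × Css = 2.052 × 15.3 = 31.40 mg/h

(a) 2530 mg; (b) 31.4 mg/h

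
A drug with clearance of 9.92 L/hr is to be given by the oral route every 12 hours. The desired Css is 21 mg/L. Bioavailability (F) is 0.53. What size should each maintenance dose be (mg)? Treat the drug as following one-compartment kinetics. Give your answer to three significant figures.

4720 mg

D = CL × Css × τ / F = 9.920 × 21 × 12 / 0.53 = 4717 mg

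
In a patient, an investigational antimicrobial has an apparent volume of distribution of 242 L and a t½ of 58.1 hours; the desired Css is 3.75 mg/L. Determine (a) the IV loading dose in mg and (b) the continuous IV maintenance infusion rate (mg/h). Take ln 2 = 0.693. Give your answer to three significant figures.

LD = Vd × C = 242.0 × 3.75 = 907.5 mg
CL = 0.693 × Vd / t½ = 0.693 × 242.0 / 58.1 = 2.887 L/h
Infusion rate = CL × Css = 2.887 × 3.75 = 10.83 mg/h

(a) 908 mg; (b) 10.8 mg/h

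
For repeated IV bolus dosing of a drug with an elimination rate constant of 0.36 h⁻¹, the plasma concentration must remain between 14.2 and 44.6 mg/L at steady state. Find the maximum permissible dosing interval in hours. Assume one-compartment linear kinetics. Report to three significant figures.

Between IV bolus doses, concentration decays as C = C₀·e^(−kτ), so C_peak/C_trough = e^(kτ).
τ_max = ln(C_peak/C_trough) / k = ln(44.6/14.2) / 0.3600 = 1.144 / 0.3600 = 3.178 h

3.18 h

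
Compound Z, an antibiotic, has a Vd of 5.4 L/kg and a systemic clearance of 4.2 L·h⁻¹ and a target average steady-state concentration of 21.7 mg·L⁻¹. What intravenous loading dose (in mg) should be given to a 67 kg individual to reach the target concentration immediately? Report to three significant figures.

7850 mg

Vd = 5.4 L/kg × 67 kg = 361.8 L
Loading dose depends on Vd (not clearance): it fills the distribution volume.
LD = Vd × C = 361.8 × 21.70 = 7851 mg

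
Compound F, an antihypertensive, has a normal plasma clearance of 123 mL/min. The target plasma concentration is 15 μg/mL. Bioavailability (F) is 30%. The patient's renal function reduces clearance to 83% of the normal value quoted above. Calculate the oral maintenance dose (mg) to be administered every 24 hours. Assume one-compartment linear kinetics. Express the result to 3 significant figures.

Convert clearance: 123 mL/min × 60 min/h ÷ 1000 mL/L = 7.380 L/h
Patient clearance = 0.83 × 7.380 = 6.125 L/h
D = CL × Css × τ / F = 6.125 × 15 × 24 / 0.3 = 7350 mg

7350 mg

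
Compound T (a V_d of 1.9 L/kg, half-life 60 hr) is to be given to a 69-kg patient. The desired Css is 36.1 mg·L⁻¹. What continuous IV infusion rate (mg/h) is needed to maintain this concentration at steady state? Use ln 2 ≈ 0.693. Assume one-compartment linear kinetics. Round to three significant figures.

Total Vd = 1.9 × 69 = 131.1 L
CL = ln 2 · Vd / t½ = 0.693 × 131.1 / 60 = 1.514 L/h
Infusion rate = CL × Css = 1.514 × 36.1 = 54.66 mg/h

54.7 mg/h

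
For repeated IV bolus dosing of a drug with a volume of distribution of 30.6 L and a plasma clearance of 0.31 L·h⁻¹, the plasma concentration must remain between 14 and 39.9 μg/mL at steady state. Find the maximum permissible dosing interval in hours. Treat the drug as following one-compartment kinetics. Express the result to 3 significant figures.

k = CL / Vd = 0.3100 / 30.60 = 0.01013 h⁻¹
Between IV bolus doses, concentration decays as C = C₀·e^(−kτ), so C_peak/C_trough = e^(kτ).
τ_max = ln(C_peak/C_trough) / k = ln(39.9/14) / 0.01013 = 1.047 / 0.01013 = 103.4 h

103 h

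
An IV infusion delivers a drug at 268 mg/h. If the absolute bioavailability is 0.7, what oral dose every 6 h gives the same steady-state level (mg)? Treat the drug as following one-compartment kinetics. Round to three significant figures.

To maintain the same Css, the systemic dosing rate must be unchanged: F·D/τ = infusion rate.
D = rate × τ / F = 268 × 6 / 0.7 = 2297 mg

2300 mg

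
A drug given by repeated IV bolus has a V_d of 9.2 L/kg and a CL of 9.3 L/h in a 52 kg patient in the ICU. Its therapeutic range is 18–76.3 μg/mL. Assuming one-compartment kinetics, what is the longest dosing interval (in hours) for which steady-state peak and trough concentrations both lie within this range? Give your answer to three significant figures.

Vd(total) = 52 kg × 9.2 L/kg = 478.4 L
k = CL / Vd = 9.300 / 478.4 = 0.01944 h⁻¹
Between IV bolus doses, concentration decays as C = C₀·e^(−kτ), so C_peak/C_trough = e^(kτ).
τ_max = ln(C_peak/C_trough) / k = ln(76.3/18) / 0.01944 = 1.444 / 0.01944 = 74.28 h

74.3 h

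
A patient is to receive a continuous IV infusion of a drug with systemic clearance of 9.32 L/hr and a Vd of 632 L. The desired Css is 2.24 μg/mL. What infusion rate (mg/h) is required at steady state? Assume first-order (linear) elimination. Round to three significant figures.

20.9 mg/h

At steady state, infusion rate equals elimination rate: rate in = CL × Css.
Infusion rate = CL · Css = 9.320 L/h × 2.24 mg/L = 20.88 mg/h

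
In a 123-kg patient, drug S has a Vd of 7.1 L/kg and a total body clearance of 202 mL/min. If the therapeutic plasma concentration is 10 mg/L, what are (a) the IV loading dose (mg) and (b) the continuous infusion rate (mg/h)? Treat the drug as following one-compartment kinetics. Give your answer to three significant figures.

(a) 8730 mg; (b) 121 mg/h

Total Vd = 7.1 × 123 = 873.3 L
Loading: fill Vd to C_target → 873.3 L × 10 mg/L = 8733 mg
CL = 202 mL/min × 60/1000 = 12.12 L/h
Infusion rate = 12.12 L/h × 10 mg/L = 121.2 mg/h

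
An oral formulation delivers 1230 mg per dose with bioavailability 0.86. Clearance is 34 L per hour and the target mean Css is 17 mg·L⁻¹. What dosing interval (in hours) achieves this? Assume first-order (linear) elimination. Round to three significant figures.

F·D/τ = CL·Css → τ = F·D / (CL·Css).
τ = 0.86 × 1230 / (34 × 17) = 1.830 h

1.83 h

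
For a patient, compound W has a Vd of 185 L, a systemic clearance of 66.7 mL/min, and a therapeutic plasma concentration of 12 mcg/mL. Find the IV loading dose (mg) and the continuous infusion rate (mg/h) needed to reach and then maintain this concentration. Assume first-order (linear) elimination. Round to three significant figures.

(a) 2220 mg; (b) 48.0 mg/h

LD = Vd · C_target = 185.0 × 12 = 2220 mg
CL = 66.7 mL/min × 60/1000 = 4.002 L/h
Infusion rate = 4.002 L/h × 12 mg/L = 48.02 mg/h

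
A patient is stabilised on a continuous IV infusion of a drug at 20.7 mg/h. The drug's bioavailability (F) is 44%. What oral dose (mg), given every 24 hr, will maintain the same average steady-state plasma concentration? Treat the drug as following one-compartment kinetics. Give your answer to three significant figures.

1130 mg

To maintain the same Css, the systemic dosing rate must be unchanged: F·D/τ = infusion rate.
D = rate × τ / F = 20.7 × 24 / 0.44 = 1129 mg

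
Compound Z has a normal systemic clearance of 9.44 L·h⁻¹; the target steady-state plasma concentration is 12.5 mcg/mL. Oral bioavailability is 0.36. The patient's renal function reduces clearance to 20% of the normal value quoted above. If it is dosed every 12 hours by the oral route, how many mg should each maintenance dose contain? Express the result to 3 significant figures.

Patient clearance = 0.2 × 9.440 = 1.888 L/h
At steady state, dose per interval replaces the amount cleared in that interval: F·D/τ = CL·Css.
D = CL × Css × τ / F = 1.888 × 12.5 × 12 / 0.36 = 786.7 mg

787 mg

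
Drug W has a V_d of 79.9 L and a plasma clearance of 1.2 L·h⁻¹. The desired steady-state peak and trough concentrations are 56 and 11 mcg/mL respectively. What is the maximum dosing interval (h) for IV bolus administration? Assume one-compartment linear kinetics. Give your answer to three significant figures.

108 h

k = CL / Vd = 1.200 / 79.90 = 0.01502 h⁻¹
Between IV bolus doses, concentration decays as C = C₀·e^(−kτ), so C_peak/C_trough = e^(kτ).
τ_max = ln(C_peak/C_trough) / k = ln(56/11) / 0.01502 = 1.627 / 0.01502 = 108.3 h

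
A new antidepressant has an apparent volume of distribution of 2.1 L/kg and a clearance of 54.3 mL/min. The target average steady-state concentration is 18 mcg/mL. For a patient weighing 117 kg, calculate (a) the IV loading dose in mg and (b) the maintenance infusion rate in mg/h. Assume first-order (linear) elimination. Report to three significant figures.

Vd(total) = 117 kg × 2.1 L/kg = 245.7 L
Loading dose = Vd × C = 245.7 × 18 = 4423 mg
CL = 54.3 mL/min = 54.3 × 0.06 = 3.258 L/h
Maintenance: replace elimination → rate = CL × Css = 3.258 × 18 = 58.64 mg/h

(a) 4420 mg; (b) 58.6 mg/h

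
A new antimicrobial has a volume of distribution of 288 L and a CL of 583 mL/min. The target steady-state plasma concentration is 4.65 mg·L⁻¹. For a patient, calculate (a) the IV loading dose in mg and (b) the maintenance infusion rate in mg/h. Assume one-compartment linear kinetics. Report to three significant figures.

(a) 1340 mg; (b) 163 mg/h

LD = Vd · C_target = 288.0 × 4.65 = 1339 mg
CL = 583 mL/min = 583 × 0.06 = 34.98 L/h
Maintenance: replace elimination → rate = CL × Css = 34.98 × 4.65 = 162.7 mg/h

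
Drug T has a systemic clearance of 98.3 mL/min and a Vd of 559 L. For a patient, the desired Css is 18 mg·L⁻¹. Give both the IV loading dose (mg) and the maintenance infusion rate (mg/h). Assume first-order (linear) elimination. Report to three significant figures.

(a) 10100 mg; (b) 106 mg/h

LD = Vd · C_target = 559.0 × 18 = 10060 mg
Convert clearance: 98.3 mL/min × 60 min/h ÷ 1000 mL/L = 5.898 L/h
Maintenance: replace elimination → rate = CL × Css = 5.898 × 18 = 106.2 mg/h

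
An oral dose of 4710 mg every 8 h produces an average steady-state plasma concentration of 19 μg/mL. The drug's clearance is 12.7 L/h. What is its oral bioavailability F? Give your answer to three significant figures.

F·D/τ = CL·Css at steady state → F = CL·Css·τ / D.
F = 12.7 × 19 × 8 / 4710 = 0.410

0.410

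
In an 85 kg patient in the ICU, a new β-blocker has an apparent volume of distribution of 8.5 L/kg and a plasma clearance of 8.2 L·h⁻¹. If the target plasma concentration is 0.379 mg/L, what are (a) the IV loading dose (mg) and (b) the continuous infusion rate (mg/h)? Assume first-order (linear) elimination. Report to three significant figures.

Vd = 8.5 L/kg × 85 kg = 722.5 L
Loading dose = Vd × C = 722.5 × 0.379 = 273.8 mg
Infusion rate = 8.200 L/h × 0.379 mg/L = 3.108 mg/h

(a) 274 mg; (b) 3.11 mg/h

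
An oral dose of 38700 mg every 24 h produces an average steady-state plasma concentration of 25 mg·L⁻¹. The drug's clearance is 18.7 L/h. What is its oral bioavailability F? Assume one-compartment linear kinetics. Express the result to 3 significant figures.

F·D/τ = CL·Css at steady state → F = CL·Css·τ / D.
F = 18.7 × 25 × 24 / 38700 = 0.290

0.290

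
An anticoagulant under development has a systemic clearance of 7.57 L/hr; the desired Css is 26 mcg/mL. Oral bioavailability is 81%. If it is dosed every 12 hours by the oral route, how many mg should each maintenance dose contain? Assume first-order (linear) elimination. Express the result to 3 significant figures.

D = CL × Css × τ / F = 7.570 × 26 × 12 / 0.81 = 2916 mg

2920 mg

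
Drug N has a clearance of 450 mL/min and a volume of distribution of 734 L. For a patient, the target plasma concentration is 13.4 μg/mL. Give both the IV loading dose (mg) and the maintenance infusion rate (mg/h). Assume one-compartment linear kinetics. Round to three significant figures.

LD = Vd · C_target = 734.0 × 13.4 = 9836 mg
Convert clearance: 450 mL/min × 60 min/h ÷ 1000 mL/L = 27.00 L/h
Maintenance: replace elimination → rate = CL × Css = 27.00 × 13.4 = 361.8 mg/h

(a) 9840 mg; (b) 362 mg/h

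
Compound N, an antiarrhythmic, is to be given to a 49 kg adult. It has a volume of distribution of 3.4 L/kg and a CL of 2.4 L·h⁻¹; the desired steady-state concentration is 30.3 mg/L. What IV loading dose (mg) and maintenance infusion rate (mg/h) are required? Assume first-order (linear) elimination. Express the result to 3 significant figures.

(a) 5050 mg; (b) 72.7 mg/h

Vd(total) = 49 kg × 3.4 L/kg = 166.6 L
Loading: fill Vd to C_target → 166.6 L × 30.3 mg/L = 5048 mg
Maintenance infusion rate = CL × Css = 2.400 × 30.3 = 72.72 mg/h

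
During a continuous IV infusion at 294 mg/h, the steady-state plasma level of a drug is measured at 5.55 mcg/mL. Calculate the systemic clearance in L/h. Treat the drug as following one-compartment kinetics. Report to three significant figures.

53.0 L/h

At steady state, infusion rate = CL × Css, so CL = rate / Css.
CL = 294 / 5.55 = 52.97 L/h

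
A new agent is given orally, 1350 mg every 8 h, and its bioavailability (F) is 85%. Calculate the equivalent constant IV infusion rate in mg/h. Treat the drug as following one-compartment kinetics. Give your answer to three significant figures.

Equivalent systemic input: infusion rate = F·D/τ.
Rate = 0.85 × 1350 / 8 = 143.4 mg/h

143 mg/h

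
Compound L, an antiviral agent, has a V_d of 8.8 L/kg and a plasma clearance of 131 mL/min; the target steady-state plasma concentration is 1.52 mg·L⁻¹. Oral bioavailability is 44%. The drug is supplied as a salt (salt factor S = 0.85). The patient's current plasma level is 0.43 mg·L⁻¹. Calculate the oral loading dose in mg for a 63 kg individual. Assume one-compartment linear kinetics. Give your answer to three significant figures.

Vd(total) = 63 kg × 8.8 L/kg = 554.4 L
Concentration deficit ΔC = 1.52 − 0.43 = 1.090 mg/L
LD = Vd × ΔC / F / S = 554.4 × 1.090 / 0.44 / 0.85 = 1616 mg

1620 mg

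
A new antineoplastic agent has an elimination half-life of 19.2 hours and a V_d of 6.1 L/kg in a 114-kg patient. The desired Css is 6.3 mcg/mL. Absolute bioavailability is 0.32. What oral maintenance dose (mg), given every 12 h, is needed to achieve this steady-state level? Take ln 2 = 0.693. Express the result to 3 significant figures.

5930 mg

Vd(total) = 114 kg × 6.1 L/kg = 695.4 L
k = 0.693/19.2 = 0.03609 h⁻¹, so CL = k·Vd = 0.03609 × 695.4 = 25.10 L/h
D = CL × Css × τ / F = 25.10 × 6.3 × 12 / 0.32 = 5930 mg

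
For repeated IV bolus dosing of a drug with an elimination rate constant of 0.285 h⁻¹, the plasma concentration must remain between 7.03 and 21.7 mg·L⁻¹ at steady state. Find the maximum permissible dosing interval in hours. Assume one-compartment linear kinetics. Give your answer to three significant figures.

Between IV bolus doses, concentration decays as C = C₀·e^(−kτ), so C_peak/C_trough = e^(kτ).
τ_max = ln(C_peak/C_trough) / k = ln(21.7/7.03) / 0.2850 = 1.127 / 0.2850 = 3.954 h

3.95 h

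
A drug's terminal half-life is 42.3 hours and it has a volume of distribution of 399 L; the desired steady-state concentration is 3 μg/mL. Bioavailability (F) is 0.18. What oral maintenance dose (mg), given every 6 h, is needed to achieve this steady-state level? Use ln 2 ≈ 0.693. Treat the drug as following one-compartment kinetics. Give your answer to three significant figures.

k = 0.693/42.3 = 0.01638 h⁻¹, so CL = k·Vd = 0.01638 × 399.0 = 6.536 L/h
D = CL × Css × τ / F = 6.536 × 3 × 6 / 0.18 = 653.6 mg

654 mg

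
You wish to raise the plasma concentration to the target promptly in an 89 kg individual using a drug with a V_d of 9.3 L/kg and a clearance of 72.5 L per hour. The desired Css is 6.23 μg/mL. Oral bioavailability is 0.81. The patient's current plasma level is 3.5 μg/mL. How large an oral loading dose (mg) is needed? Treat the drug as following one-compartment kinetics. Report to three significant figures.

2790 mg

Total Vd = 9.3 × 89 = 827.7 L
The loading dose fills Vd to the target concentration.
Concentration deficit ΔC = 6.23 − 3.5 = 2.730 mg/L
LD = Vd × ΔC / F = 827.7 × 2.730 / 0.81 = 2790 mg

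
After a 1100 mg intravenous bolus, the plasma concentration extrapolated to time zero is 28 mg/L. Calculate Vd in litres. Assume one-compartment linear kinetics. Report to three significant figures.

Immediately after an IV bolus, C₀ = Dose / Vd, so Vd = Dose / C₀.
Vd = 1100 / 28 = 39.29 L

39.3 L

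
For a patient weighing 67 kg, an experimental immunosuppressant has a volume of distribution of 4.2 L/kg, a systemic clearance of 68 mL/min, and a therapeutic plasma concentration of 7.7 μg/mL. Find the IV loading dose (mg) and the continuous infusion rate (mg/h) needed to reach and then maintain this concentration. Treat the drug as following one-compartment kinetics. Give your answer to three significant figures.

Vd = 4.2 L/kg × 67 kg = 281.4 L
Loading dose = Vd × C = 281.4 × 7.7 = 2167 mg
Convert clearance: 68 mL/min × 60 min/h ÷ 1000 mL/L = 4.080 L/h
Infusion rate = 4.080 L/h × 7.7 mg/L = 31.42 mg/h

(a) 2170 mg; (b) 31.4 mg/h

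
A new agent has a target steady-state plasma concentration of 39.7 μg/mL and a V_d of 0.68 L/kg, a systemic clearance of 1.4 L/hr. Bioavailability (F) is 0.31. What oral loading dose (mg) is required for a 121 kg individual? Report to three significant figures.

Vd(total) = 121 kg × 0.68 L/kg = 82.28 L
LD = Vd × C / F = 82.28 × 39.70 / 0.31 = 10540 mg

10500 mg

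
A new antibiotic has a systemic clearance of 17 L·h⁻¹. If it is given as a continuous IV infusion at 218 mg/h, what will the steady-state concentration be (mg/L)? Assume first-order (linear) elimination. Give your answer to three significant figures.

12.8 mg/L

Css = rate / CL = 218 / 17.00 = 12.82 mg/L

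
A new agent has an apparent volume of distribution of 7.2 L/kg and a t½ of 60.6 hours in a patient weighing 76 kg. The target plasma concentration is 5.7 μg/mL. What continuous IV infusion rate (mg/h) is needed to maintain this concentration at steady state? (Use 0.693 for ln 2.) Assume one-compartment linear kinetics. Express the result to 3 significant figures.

Vd(total) = 76 kg × 7.2 L/kg = 547.2 L
CL = 0.693 × Vd / t½ = 0.693 × 547.2 / 60.6 = 6.258 L/h
Infusion rate = CL × Css = 6.258 × 5.7 = 35.67 mg/h

35.7 mg/h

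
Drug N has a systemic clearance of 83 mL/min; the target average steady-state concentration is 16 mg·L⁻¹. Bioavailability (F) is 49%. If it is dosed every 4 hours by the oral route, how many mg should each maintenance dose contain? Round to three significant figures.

650 mg

CL = 83 mL/min × 60/1000 = 4.980 L/h
D = CL × Css × τ / F = 4.980 × 16 × 4 / 0.49 = 650.4 mg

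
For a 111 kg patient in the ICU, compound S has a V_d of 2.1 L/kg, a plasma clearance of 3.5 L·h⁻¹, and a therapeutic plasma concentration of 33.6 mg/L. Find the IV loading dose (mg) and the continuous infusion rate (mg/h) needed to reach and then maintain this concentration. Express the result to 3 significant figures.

(a) 7830 mg; (b) 118 mg/h

Vd = 2.1 L/kg × 111 kg = 233.1 L
Loading dose = Vd × C = 233.1 × 33.6 = 7832 mg
Maintenance: replace elimination → rate = CL × Css = 3.500 × 33.6 = 117.6 mg/h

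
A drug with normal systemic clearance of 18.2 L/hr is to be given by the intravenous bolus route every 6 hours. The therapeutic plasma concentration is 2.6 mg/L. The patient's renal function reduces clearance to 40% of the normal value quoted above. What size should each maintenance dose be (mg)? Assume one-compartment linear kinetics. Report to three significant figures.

Patient clearance = 0.4 × 18.20 = 7.280 L/h
D = CL × Css × τ = 7.280 × 2.6 × 6 = 113.6 mg

114 mg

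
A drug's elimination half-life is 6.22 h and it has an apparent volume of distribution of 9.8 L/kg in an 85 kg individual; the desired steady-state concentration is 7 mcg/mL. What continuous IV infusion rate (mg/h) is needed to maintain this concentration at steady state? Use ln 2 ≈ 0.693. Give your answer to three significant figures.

650 mg/h

Total Vd = 9.8 × 85 = 833.0 L
CL = ln 2 · Vd / t½ = 0.693 × 833.0 / 6.22 = 92.81 L/h
Infusion rate = CL × Css = 92.81 × 7 = 649.7 mg/h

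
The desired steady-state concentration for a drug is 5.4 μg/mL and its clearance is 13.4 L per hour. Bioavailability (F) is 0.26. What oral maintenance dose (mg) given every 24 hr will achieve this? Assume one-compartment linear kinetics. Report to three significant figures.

At steady state, dose per interval replaces the amount cleared in that interval: F·D/τ = CL·Css.
D = CL × Css × τ / F = 13.40 × 5.4 × 24 / 0.26 = 6679 mg

6680 mg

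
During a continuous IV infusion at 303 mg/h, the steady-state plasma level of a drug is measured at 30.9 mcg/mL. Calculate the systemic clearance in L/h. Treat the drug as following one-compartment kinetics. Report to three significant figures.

At steady state, infusion rate = CL × Css, so CL = rate / Css.
CL = 303 / 30.9 = 9.806 L/h

9.81 L/h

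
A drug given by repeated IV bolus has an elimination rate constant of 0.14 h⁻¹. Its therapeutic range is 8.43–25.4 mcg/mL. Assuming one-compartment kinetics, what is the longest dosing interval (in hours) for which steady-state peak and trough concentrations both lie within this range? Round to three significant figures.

7.88 h

Between IV bolus doses, concentration decays as C = C₀·e^(−kτ), so C_peak/C_trough = e^(kτ).
τ_max = ln(C_peak/C_trough) / k = ln(25.4/8.43) / 0.1400 = 1.103 / 0.1400 = 7.879 h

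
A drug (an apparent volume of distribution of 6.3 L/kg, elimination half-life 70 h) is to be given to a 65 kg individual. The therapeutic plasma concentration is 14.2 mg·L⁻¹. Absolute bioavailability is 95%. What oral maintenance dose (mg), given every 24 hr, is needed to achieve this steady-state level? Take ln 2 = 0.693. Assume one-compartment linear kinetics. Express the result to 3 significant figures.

1450 mg

Total Vd = 6.3 × 65 = 409.5 L
k = 0.693/70 = 0.009900 h⁻¹, so CL = k·Vd = 0.009900 × 409.5 = 4.054 L/h
D = CL × Css × τ / F = 4.054 × 14.2 × 24 / 0.95 = 1454 mg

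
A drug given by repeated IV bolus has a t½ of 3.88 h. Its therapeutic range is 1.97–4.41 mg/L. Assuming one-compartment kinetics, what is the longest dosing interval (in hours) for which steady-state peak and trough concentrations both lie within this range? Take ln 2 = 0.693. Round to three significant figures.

4.51 h

k = 0.693 / t½ = 0.693 / 3.88 = 0.1786 h⁻¹
Between IV bolus doses, concentration decays as C = C₀·e^(−kτ), so C_peak/C_trough = e^(kτ).
τ_max = ln(C_peak/C_trough) / k = ln(4.41/1.97) / 0.1786 = 0.8058 / 0.1786 = 4.512 h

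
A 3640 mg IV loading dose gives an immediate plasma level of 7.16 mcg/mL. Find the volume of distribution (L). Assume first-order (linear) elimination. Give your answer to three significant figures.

508 L

Immediately after an IV bolus, C₀ = Dose / Vd, so Vd = Dose / C₀.
Vd = 3640 / 7.16 = 508.4 L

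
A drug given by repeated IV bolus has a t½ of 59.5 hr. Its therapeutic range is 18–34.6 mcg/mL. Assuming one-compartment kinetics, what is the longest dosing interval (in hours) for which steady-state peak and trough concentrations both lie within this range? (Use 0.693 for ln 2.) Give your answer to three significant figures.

k = 0.693 / t½ = 0.693 / 59.5 = 0.01165 h⁻¹
Between IV bolus doses, concentration decays as C = C₀·e^(−kτ), so C_peak/C_trough = e^(kτ).
τ_max = ln(C_peak/C_trough) / k = ln(34.6/18) / 0.01165 = 0.6535 / 0.01165 = 56.09 h

56.1 h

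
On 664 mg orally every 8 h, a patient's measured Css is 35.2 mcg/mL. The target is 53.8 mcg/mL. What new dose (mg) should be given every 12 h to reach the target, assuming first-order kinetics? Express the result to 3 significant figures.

For first-order elimination, Css ∝ F·D/(CL·τ); F and CL are unchanged, so Css ∝ D/τ.
D₂ = D₁ × (Css,target / Css,current) × (τ₂/τ₁) = 664 × (53.8/35.2) × (12/8) = 1522 mg

1520 mg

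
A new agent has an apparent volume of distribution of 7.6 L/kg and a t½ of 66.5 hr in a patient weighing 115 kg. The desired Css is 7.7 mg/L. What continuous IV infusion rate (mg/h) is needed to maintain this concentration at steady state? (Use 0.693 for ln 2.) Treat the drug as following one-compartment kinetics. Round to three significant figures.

70.1 mg/h

Vd = 7.6 L/kg × 115 kg = 874.0 L
CL = 0.693 × Vd / t½ = 0.693 × 874.0 / 66.5 = 9.108 L/h
Infusion rate = CL × Css = 9.108 × 7.7 = 70.13 mg/h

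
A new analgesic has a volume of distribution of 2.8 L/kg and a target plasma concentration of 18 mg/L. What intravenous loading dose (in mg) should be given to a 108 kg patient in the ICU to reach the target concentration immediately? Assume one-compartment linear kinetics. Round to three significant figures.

Vd = 2.8 L/kg × 108 kg = 302.4 L
LD = Vd × C = 302.4 × 18.00 = 5443 mg

5440 mg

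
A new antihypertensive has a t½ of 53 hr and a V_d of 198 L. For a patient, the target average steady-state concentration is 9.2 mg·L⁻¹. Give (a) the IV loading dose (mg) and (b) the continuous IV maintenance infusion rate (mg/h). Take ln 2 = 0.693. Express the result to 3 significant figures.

LD = Vd × C = 198.0 × 9.2 = 1822 mg
CL = 0.693 × Vd / t½ = 0.693 × 198.0 / 53 = 2.589 L/h
Infusion rate = CL × Css = 2.589 × 9.2 = 23.82 mg/h

(a) 1820 mg; (b) 23.8 mg/h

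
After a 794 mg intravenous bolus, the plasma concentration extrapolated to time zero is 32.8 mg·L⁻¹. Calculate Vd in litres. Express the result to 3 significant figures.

Immediately after an IV bolus, C₀ = Dose / Vd, so Vd = Dose / C₀.
Vd = 794 / 32.8 = 24.21 L

24.2 L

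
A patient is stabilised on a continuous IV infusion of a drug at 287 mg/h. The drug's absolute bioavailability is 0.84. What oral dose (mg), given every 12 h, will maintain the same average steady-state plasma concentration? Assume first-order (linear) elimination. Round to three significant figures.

4100 mg

To maintain the same Css, the systemic dosing rate must be unchanged: F·D/τ = infusion rate.
D = rate × τ / F = 287 × 12 / 0.84 = 4100 mg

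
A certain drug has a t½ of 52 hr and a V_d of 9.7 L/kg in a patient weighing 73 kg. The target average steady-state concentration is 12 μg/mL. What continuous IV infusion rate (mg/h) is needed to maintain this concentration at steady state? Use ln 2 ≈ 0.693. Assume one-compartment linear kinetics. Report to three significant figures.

Vd = 9.7 L/kg × 73 kg = 708.1 L
CL = 0.693 × Vd / t½ = 0.693 × 708.1 / 52 = 9.437 L/h
Infusion rate = CL × Css = 9.437 × 12 = 113.2 mg/h

113 mg/h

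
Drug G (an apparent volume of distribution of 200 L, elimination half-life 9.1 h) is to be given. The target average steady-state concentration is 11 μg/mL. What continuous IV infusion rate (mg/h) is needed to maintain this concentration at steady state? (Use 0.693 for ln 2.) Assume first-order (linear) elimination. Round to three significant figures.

CL = ln 2 · Vd / t½ = 0.693 × 200.0 / 9.1 = 15.23 L/h
Infusion rate = CL × Css = 15.23 × 11 = 167.5 mg/h

168 mg/h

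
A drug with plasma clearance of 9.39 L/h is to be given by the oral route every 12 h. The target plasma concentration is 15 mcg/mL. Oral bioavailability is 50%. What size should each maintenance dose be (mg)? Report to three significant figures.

3380 mg

D = CL × Css × τ / F = 9.390 × 15 × 12 / 0.5 = 3380 mg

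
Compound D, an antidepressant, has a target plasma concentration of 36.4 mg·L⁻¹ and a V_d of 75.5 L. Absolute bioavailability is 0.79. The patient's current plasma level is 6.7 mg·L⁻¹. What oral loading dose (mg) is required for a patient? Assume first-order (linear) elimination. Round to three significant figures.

The loading dose fills Vd to the target concentration.
Concentration deficit ΔC = 36.4 − 6.7 = 29.70 mg/L
LD = Vd × ΔC / F = 75.50 × 29.70 / 0.79 = 2838 mg

2840 mg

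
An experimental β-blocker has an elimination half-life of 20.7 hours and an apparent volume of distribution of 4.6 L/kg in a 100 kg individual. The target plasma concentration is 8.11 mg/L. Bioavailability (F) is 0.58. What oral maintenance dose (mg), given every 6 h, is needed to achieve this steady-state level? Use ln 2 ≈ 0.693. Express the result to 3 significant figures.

Vd(total) = 100 kg × 4.6 L/kg = 460.0 L
k = 0.693/20.7 = 0.03348 h⁻¹, so CL = k·Vd = 0.03348 × 460.0 = 15.40 L/h
D = CL × Css × τ / F = 15.40 × 8.11 × 6 / 0.58 = 1292 mg

1290 mg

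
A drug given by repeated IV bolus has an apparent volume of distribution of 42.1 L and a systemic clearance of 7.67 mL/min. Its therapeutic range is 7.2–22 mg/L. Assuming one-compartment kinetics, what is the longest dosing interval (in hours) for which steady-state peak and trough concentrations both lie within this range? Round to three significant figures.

CL = 7.67 mL/min = 7.67 × 0.06 = 0.4602 L/h
k = CL / Vd = 0.4602 / 42.10 = 0.01093 h⁻¹
Between IV bolus doses, concentration decays as C = C₀·e^(−kτ), so C_peak/C_trough = e^(kτ).
τ_max = ln(C_peak/C_trough) / k = ln(22/7.2) / 0.01093 = 1.117 / 0.01093 = 102.2 h

102 h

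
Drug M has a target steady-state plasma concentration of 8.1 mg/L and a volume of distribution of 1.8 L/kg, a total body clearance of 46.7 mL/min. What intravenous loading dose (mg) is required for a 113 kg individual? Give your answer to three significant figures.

1650 mg

Vd = 1.8 L/kg × 113 kg = 203.4 L
The loading dose fills Vd to the target concentration; clearance is irrelevant here.
LD = Vd × C = 203.4 × 8.100 = 1648 mg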